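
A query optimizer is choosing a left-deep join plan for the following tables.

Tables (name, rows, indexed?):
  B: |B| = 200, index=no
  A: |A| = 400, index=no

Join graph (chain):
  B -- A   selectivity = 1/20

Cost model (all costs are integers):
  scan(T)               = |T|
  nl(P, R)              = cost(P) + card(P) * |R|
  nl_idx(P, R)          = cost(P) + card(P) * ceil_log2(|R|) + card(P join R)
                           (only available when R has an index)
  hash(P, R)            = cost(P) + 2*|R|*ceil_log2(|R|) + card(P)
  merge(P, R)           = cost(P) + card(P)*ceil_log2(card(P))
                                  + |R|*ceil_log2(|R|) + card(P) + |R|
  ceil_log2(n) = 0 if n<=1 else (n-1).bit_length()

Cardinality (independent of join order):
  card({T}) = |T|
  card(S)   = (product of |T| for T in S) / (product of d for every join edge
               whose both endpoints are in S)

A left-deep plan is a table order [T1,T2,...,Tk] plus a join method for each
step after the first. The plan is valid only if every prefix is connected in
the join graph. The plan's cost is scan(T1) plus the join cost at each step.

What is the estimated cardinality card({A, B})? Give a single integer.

4000

Tables in S: A(400), B(200)
Edges inside S: B-A(d=20)
numerator = 400 * 200 = 80000
denominator = 20 = 20
card(S) = 80000 / 20 = 4000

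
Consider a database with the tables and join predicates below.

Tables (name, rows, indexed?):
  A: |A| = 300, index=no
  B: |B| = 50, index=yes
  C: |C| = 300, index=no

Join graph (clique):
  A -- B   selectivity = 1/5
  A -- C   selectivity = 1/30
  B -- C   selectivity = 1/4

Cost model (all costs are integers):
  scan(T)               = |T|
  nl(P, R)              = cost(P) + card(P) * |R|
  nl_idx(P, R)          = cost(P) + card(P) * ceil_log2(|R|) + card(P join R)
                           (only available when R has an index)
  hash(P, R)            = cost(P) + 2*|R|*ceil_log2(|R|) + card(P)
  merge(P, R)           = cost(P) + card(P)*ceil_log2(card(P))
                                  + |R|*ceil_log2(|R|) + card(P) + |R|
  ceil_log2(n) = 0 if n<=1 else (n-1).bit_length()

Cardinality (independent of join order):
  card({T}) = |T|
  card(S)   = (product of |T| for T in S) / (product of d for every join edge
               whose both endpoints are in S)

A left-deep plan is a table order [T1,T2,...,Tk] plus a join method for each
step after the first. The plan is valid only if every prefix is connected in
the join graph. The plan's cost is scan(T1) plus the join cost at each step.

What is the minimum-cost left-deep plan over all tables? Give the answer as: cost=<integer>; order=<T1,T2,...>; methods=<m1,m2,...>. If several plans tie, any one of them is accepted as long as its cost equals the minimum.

Selinger DP (subsets sized 1..n):
  {A}: scan cost=300, card=300
  {B}: scan cost=50, card=50
  {C}: scan cost=300, card=300
  {AB}: card=3000; try (B,hash)→1200, (A,merge)→3400, (B,merge)→3650, (B,nl_idx)→5100, (A,hash)→5500, (A,nl)→15050 …(+1); best=1200 via (B,hash)
  {AC}: card=3000; try (C,hash)→6000, (A,hash)→6000, (C,merge)→6300, (A,merge)→6300, (C,nl)→90300, (A,nl)→90300; best=6000 via (C,hash)
  {BC}: card=3750; try (B,hash)→1200, (C,merge)→3400, (B,merge)→3650, (C,hash)→5500, (B,nl_idx)→5850, (C,nl)→15050 …(+1); best=1200 via (B,hash)
  {ABC}: card=7500; try (C,hash)→9600, (B,hash)→9600, (A,hash)→10350, (B,nl_idx)→31500, (C,merge)→43200, (B,merge)→45350 …(+4); best=9600 via (C,hash)

cost=9600; order=A,B,C; methods=hash,hash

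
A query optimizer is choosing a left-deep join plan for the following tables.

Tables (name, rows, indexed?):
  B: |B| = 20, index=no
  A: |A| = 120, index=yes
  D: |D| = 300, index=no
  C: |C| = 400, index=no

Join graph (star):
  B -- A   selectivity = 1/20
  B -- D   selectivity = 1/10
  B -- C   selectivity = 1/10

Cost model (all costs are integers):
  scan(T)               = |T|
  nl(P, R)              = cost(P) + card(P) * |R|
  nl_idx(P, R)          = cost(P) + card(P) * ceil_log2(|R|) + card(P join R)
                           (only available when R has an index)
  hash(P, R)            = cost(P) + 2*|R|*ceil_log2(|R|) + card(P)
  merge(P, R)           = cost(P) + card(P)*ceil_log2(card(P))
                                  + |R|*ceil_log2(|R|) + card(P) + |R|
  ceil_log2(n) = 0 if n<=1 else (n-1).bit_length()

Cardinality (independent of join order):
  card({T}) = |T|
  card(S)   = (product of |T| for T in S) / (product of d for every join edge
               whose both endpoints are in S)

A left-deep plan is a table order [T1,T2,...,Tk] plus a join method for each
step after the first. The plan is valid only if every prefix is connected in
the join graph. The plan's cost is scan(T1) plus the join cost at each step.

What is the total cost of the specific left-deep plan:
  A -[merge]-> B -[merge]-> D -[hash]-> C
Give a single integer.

15960

step 1: scan A: cost=120, card=120
step 2: join B via merge
    card(P join B) = 120*20/(20) = 120
    cost = 120 + 120*7 + 20*5 + 120 + 20 = 1200
step 3: join D via merge
    card(P join D) = 120*300/(10) = 3600
    cost = 1200 + 120*7 + 300*9 + 120 + 300 = 5160
step 4: join C via hash
    card(P join C) = 3600*400/(10) = 144000
    cost = 5160 + 2*400*9 + 3600 = 15960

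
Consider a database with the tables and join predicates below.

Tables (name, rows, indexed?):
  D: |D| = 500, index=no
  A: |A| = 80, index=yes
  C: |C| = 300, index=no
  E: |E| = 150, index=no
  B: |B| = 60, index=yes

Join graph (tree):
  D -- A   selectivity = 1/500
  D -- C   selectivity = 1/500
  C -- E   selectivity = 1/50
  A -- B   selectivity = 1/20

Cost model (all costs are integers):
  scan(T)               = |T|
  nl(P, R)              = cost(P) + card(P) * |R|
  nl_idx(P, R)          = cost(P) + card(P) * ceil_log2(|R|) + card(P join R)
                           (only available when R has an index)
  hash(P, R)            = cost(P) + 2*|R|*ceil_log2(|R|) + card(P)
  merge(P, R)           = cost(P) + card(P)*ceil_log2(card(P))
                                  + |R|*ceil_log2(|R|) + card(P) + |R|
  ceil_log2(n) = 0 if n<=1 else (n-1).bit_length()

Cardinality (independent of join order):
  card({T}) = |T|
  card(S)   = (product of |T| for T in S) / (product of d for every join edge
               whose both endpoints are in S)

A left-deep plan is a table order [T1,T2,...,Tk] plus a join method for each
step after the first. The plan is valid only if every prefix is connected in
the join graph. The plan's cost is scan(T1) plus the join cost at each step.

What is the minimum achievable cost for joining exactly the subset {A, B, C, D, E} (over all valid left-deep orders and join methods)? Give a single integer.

Selinger DP over subsets of {A,B,C,D,E}:
  {D}: scan cost=500, card=500
  {A}: scan cost=80, card=80
  {C}: scan cost=300, card=300
  {E}: scan cost=150, card=150
  {B}: scan cost=60, card=60
  {AD}: card=80; try (A,hash)→2120, (A,nl_idx)→4080, (D,merge)→5720, (A,merge)→6140, (D,hash)→9160, (D,nl)→40080 …(+1); best=2120 via (A,hash)
  {CD}: card=300; try (C,hash)→6400, (D,merge)→8300, (C,merge)→8500, (D,hash)→9600, (D,nl)→150300, (C,nl)→150500; best=6400 via (C,hash)
  {AB}: card=240; try (A,nl_idx)→720, (B,nl_idx)→800, (B,hash)→880, (A,merge)→1120, (B,merge)→1140, (A,hash)→1240 …(+2); best=720 via (A,nl_idx)
  {CE}: card=900; try (E,hash)→3000, (C,merge)→4500, (E,merge)→4650, (C,hash)→5700, (C,nl)→45150, (E,nl)→45300; best=3000 via (E,hash)
  {ACD}: card=48; try (C,merge)→5760, (C,hash)→7600, (A,hash)→7820, (A,nl_idx)→8548, (A,merge)→10040, (C,nl)→26120 …(+1); best=5760 via (C,merge)
  {ABD}: card=240; try (B,nl_idx)→2840, (B,hash)→2920, (B,merge)→3180, (B,nl)→6920, (D,merge)→7880, (D,hash)→9960 …(+1); best=2840 via (B,nl_idx)
  {CDE}: card=900; try (E,hash)→9100, (E,merge)→10750, (D,hash)→12900, (D,merge)→17900, (E,nl)→51400, (D,nl)→453000; best=9100 via (E,hash)
  {ACDE}: card=144; try (E,merge)→7446, (E,hash)→8208, (A,hash)→11120, (E,nl)→12960, (A,nl_idx)→15544, (A,merge)→19640 …(+1); best=7446 via (E,merge)
  {ABCD}: card=144; try (B,nl_idx)→6192, (B,merge)→6516, (B,hash)→6528, (C,merge)→8000, (C,hash)→8480, (B,nl)→8640 …(+1); best=6192 via (B,nl_idx)
  {ABCDE}: card=432; try (B,hash)→8310, (E,hash)→8736, (B,nl_idx)→8742, (E,merge)→8838, (B,merge)→9162, (B,nl)→16086 …(+1); best=8310 via (B,hash)

8310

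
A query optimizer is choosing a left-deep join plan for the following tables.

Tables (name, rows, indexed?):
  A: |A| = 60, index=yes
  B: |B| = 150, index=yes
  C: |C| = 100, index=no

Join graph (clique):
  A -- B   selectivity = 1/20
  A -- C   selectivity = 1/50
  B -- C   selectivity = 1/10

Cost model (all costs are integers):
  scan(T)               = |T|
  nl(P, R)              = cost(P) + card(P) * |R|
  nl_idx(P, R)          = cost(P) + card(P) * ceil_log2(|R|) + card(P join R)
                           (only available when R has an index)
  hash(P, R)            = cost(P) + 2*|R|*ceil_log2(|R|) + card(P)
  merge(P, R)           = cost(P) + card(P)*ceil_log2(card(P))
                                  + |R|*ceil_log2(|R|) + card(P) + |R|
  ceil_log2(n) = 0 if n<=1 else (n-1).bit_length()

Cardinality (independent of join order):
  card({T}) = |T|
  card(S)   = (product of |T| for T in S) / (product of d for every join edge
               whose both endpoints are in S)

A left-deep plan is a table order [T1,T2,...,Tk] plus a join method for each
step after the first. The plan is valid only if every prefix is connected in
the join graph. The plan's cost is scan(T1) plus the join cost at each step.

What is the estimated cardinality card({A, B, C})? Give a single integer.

Tables in S: A(60), B(150), C(100)
Edges inside S: A-B(d=20), A-C(d=50), B-C(d=10)
numerator = 60 * 150 * 100 = 900000
denominator = 20 * 50 * 10 = 10000
card(S) = 900000 / 10000 = 90

90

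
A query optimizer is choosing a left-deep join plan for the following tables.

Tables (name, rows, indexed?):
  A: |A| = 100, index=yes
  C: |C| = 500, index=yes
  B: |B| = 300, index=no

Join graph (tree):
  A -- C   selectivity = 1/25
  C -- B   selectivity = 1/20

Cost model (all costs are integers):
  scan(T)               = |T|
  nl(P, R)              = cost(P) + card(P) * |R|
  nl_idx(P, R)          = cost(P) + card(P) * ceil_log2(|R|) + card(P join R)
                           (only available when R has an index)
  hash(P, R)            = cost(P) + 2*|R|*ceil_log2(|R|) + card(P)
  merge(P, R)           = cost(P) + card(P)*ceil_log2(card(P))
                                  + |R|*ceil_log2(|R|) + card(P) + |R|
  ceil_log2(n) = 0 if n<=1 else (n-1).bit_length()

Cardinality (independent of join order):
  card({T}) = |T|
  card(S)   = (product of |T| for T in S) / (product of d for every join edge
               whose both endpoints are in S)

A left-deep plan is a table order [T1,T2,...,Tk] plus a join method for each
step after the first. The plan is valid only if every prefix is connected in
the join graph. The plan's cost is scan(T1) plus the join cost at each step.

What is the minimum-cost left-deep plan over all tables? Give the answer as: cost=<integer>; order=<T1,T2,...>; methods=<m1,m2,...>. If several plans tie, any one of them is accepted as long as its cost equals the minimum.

Selinger DP (subsets sized 1..n):
  {A}: scan cost=100, card=100
  {C}: scan cost=500, card=500
  {B}: scan cost=300, card=300
  {AC}: card=2000; try (A,hash)→2400, (C,nl_idx)→3000, (C,merge)→5900, (A,nl_idx)→6000, (A,merge)→6300, (C,hash)→9200 …(+2); best=2400 via (A,hash)
  {BC}: card=7500; try (B,hash)→6400, (C,merge)→8300, (B,merge)→8500, (C,hash)→9600, (C,nl_idx)→10500, (C,nl)→150300 …(+1); best=6400 via (B,hash)
  {ABC}: card=30000; try (B,hash)→9800, (A,hash)→15300, (B,merge)→29400, (A,nl_idx)→88900, (A,merge)→112200, (B,nl)→602400 …(+1); best=9800 via (B,hash)

cost=9800; order=C,A,B; methods=hash,hash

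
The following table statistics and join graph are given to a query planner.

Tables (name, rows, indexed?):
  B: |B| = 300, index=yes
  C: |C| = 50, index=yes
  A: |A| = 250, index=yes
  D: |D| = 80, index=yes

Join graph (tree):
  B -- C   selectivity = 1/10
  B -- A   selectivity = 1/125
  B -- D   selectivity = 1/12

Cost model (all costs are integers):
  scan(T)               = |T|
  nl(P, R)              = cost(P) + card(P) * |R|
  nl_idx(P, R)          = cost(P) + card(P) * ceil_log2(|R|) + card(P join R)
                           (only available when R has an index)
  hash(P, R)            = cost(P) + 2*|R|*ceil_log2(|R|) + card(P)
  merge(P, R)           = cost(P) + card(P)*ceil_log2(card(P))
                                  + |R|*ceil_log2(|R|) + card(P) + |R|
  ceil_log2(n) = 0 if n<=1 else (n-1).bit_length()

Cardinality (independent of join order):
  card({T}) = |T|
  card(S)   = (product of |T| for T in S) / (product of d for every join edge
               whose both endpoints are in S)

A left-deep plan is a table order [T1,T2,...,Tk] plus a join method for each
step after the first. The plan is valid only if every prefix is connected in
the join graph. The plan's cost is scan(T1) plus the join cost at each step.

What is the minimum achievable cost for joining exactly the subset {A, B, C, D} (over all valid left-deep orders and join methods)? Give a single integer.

8420

Selinger DP over subsets of {A,B,C,D}:
  {B}: scan cost=300, card=300
  {C}: scan cost=50, card=50
  {A}: scan cost=250, card=250
  {D}: scan cost=80, card=80
  {BC}: card=1500; try (C,hash)→1200, (B,nl_idx)→2000, (B,merge)→3400, (C,nl_idx)→3600, (C,merge)→3650, (B,hash)→5500 …(+2); best=1200 via (C,hash)
  {AB}: card=600; try (B,nl_idx)→3100, (A,nl_idx)→3300, (A,hash)→4600, (B,merge)→5500, (A,merge)→5550, (B,hash)→5900 …(+2); best=3100 via (B,nl_idx)
  {BD}: card=2000; try (D,hash)→1720, (B,nl_idx)→2800, (B,merge)→3720, (D,merge)→3940, (D,nl_idx)→4400, (B,hash)→5560 …(+2); best=1720 via (D,hash)
  {ABC}: card=3000; try (C,hash)→4300, (A,hash)→6700, (C,nl_idx)→9700, (C,merge)→10050, (A,nl_idx)→16200, (A,merge)→21450 …(+2); best=4300 via (C,hash)
  {BCD}: card=10000; try (D,hash)→3820, (C,hash)→4320, (D,merge)→19840, (D,nl_idx)→21700, (C,nl_idx)→23720, (C,merge)→26070 …(+2); best=3820 via (D,hash)
  {ABD}: card=4000; try (D,hash)→4820, (A,hash)→7720, (D,merge)→10340, (D,nl_idx)→11300, (A,nl_idx)→21720, (A,merge)→27970 …(+2); best=4820 via (D,hash)
  {ABCD}: card=20000; try (D,hash)→8420, (C,hash)→9420, (A,hash)→17820, (D,merge)→43940, (D,nl_idx)→45300, (C,nl_idx)→48820 …(+6); best=8420 via (D,hash)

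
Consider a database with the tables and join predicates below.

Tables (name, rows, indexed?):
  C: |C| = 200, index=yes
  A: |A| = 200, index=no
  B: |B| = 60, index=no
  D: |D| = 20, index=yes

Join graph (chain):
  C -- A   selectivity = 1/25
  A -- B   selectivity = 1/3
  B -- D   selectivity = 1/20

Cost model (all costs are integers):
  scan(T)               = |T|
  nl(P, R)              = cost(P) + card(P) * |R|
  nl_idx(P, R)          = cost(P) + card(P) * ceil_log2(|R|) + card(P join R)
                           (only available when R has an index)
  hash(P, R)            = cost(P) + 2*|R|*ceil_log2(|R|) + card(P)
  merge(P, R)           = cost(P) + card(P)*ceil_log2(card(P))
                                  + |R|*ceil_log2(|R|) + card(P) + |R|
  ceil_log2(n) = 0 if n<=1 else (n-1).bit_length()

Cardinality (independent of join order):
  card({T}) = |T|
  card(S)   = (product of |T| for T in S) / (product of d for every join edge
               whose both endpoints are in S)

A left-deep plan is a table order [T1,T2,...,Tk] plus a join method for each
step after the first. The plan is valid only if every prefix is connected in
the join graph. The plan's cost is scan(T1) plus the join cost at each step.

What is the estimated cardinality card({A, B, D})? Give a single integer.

Tables in S: A(200), B(60), D(20)
Edges inside S: A-B(d=3), B-D(d=20)
numerator = 200 * 60 * 20 = 240000
denominator = 3 * 20 = 60
card(S) = 240000 / 60 = 4000

4000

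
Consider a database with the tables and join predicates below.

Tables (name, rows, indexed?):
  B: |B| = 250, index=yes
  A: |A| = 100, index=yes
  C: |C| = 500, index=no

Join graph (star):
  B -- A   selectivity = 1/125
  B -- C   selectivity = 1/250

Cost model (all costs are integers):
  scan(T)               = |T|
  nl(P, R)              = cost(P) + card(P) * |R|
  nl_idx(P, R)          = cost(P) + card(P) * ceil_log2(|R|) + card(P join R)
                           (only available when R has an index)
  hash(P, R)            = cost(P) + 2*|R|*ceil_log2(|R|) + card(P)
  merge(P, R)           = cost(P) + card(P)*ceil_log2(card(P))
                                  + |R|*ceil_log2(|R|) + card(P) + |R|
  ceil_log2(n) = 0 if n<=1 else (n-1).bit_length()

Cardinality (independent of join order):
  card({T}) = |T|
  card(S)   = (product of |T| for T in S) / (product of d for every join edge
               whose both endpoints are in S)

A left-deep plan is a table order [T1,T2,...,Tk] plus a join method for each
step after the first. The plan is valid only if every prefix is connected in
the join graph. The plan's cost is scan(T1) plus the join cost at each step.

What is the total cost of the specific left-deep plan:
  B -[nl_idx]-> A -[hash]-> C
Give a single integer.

step 1: scan B: cost=250, card=250
step 2: join A via nl_idx
    card(P join A) = 250*100/(125) = 200
    cost = 250 + 250*7 + 200 = 2200
step 3: join C via hash
    card(P join C) = 200*500/(250) = 400
    cost = 2200 + 2*500*9 + 200 = 11400

11400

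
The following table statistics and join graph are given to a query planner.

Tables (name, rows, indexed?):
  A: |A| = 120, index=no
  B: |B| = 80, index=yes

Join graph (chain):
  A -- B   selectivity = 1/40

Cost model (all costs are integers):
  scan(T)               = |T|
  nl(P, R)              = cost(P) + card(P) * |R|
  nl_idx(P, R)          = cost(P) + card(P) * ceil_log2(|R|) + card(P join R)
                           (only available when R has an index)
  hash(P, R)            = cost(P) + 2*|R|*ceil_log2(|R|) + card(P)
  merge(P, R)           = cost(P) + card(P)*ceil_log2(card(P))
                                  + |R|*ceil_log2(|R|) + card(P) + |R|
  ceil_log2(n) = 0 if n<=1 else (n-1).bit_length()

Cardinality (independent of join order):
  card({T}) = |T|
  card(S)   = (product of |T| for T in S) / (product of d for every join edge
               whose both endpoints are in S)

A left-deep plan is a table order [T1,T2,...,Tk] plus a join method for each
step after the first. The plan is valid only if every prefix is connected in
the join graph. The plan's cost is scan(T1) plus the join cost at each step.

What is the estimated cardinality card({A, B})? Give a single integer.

Tables in S: A(120), B(80)
Edges inside S: A-B(d=40)
numerator = 120 * 80 = 9600
denominator = 40 = 40
card(S) = 9600 / 40 = 240

240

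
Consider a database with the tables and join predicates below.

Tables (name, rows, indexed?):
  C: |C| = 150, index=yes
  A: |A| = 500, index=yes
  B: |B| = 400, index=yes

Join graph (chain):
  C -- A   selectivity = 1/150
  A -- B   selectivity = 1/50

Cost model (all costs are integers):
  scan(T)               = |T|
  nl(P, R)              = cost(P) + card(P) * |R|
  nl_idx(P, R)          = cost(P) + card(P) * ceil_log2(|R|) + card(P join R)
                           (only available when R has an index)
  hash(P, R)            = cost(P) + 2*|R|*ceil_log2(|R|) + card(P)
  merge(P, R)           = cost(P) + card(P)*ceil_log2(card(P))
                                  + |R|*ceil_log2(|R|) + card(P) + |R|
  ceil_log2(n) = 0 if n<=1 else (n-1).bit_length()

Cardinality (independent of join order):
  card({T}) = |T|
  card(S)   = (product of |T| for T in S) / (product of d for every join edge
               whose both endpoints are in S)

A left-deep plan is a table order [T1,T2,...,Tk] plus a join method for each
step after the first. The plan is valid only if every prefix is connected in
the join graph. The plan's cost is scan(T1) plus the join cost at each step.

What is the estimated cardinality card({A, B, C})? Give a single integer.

Tables in S: A(500), B(400), C(150)
Edges inside S: C-A(d=150), A-B(d=50)
numerator = 500 * 400 * 150 = 30000000
denominator = 150 * 50 = 7500
card(S) = 30000000 / 7500 = 4000

4000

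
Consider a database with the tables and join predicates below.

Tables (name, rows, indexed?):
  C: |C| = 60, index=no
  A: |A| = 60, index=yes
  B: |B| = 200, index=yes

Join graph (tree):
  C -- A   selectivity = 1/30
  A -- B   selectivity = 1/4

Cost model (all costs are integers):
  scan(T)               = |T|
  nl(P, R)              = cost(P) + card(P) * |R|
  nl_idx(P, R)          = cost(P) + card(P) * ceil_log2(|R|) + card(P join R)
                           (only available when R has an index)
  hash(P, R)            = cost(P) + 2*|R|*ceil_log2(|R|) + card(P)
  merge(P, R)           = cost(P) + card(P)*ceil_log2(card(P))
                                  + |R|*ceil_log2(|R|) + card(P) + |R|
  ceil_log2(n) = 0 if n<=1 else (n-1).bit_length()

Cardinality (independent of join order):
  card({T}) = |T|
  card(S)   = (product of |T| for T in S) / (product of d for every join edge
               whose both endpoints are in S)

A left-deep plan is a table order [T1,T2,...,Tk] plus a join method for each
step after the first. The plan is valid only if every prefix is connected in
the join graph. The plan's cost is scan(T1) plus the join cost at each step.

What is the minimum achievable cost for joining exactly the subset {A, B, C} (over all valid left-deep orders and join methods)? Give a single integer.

Selinger DP over subsets of {A,B,C}:
  {C}: scan cost=60, card=60
  {A}: scan cost=60, card=60
  {B}: scan cost=200, card=200
  {AC}: card=120; try (A,nl_idx)→540, (C,hash)→840, (A,hash)→840, (C,merge)→900, (A,merge)→900, (C,nl)→3660 …(+1); best=540 via (A,nl_idx)
  {AB}: card=3000; try (A,hash)→1120, (B,merge)→2280, (A,merge)→2420, (B,hash)→3320, (B,nl_idx)→3540, (A,nl_idx)→4400 …(+2); best=1120 via (A,hash)
  {ABC}: card=6000; try (B,merge)→3300, (B,hash)→3860, (C,hash)→4840, (B,nl_idx)→7500, (B,nl)→24540, (C,merge)→40540 …(+1); best=3300 via (B,merge)

3300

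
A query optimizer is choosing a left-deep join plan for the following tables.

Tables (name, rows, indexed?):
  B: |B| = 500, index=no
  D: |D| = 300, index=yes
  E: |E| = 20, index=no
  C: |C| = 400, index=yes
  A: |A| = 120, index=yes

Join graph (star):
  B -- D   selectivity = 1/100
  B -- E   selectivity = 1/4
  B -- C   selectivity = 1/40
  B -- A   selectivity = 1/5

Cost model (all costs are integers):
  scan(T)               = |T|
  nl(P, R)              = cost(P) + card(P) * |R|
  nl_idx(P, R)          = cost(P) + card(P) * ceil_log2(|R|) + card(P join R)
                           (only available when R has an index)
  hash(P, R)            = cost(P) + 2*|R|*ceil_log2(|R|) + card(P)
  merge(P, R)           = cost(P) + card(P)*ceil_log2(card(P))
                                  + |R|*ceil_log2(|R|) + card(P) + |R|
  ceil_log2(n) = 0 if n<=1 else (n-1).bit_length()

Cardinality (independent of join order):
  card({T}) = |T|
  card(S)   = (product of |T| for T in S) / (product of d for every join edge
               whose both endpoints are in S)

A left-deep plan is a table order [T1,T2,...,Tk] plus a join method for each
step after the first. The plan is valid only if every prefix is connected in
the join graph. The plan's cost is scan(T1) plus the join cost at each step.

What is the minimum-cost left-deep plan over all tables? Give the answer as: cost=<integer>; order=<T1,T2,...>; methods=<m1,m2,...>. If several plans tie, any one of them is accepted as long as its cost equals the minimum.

Selinger DP (subsets sized 1..n):
  {B}: scan cost=500, card=500
  {D}: scan cost=300, card=300
  {E}: scan cost=20, card=20
  {C}: scan cost=400, card=400
  {A}: scan cost=120, card=120
  {BD}: card=1500; try (D,hash)→6400, (D,nl_idx)→6500, (B,merge)→8300, (D,merge)→8500, (B,hash)→9600, (B,nl)→150300 …(+1); best=6400 via (D,hash)
  {BE}: card=2500; try (E,hash)→1200, (B,merge)→5140, (E,merge)→5620, (B,hash)→9040, (B,nl)→10020, (E,nl)→10500; best=1200 via (E,hash)
  {BC}: card=5000; try (C,hash)→8200, (B,merge)→9400, (C,merge)→9500, (B,hash)→9800, (C,nl_idx)→10000, (B,nl)→200400 …(+1); best=8200 via (C,hash)
  {AB}: card=12000; try (A,hash)→2680, (B,merge)→6080, (A,merge)→6460, (B,hash)→9240, (A,nl_idx)→16000, (B,nl)→60120 …(+1); best=2680 via (A,hash)
  {BDE}: card=7500; try (E,hash)→8100, (D,hash)→9100, (E,merge)→24520, (D,nl_idx)→31200, (E,nl)→36400, (D,merge)→36700 …(+1); best=8100 via (E,hash)
  {BCD}: card=15000; try (C,hash)→15100, (D,hash)→18600, (C,merge)→28400, (C,nl_idx)→34900, (D,nl_idx)→68200, (D,merge)→81200 …(+2); best=15100 via (C,hash)
  {ABD}: card=36000; try (A,hash)→9580, (D,hash)→20080, (A,merge)→25360, (A,nl_idx)→52900, (D,nl_idx)→146680, (D,merge)→185680 …(+2); best=9580 via (A,hash)
  {BCE}: card=25000; try (C,hash)→10900, (E,hash)→13400, (C,merge)→37700, (C,nl_idx)→48700, (E,merge)→78320, (E,nl)→108200 …(+1); best=10900 via (C,hash)
  {ABE}: card=60000; try (A,hash)→5380, (E,hash)→14880, (A,merge)→34660, (A,nl_idx)→78700, (E,merge)→182800, (E,nl)→242680 …(+1); best=5380 via (A,hash)
  {ABC}: card=120000; try (A,hash)→14880, (C,hash)→21880, (A,merge)→79160, (A,nl_idx)→163200, (C,merge)→186680, (C,nl_idx)→230680 …(+2); best=14880 via (A,hash)
  {BCDE}: card=75000; try (C,hash)→22800, (E,hash)→30300, (D,hash)→41300, (C,merge)→117100, (C,nl_idx)→150600, (E,merge)→240220 …(+5); best=22800 via (C,hash)
  {ABDE}: card=180000; try (A,hash)→17280, (E,hash)→45780, (D,hash)→70780, (A,merge)→114060, (A,nl_idx)→240600, (E,merge)→621700 …(+5); best=17280 via (A,hash)
  {ABCD}: card=360000; try (A,hash)→31780, (C,hash)→52780, (D,hash)→140280, (A,merge)→241060, (A,nl_idx)→480100, (C,merge)→625580 …(+6); best=31780 via (A,hash)
  {ABCE}: card=600000; try (A,hash)→37580, (C,hash)→72580, (E,hash)→135080, (A,merge)→411860, (A,nl_idx)→785900, (C,merge)→1029380 …(+5); best=37580 via (A,hash)
  {ABCDE}: card=1800000; try (A,hash)→99480, (C,hash)→204480, (E,hash)→391980, (D,hash)→642980, (A,merge)→1373760, (A,nl_idx)→2347800 …(+9); best=99480 via (A,hash)

cost=99480; order=B,D,E,C,A; methods=hash,hash,hash,hash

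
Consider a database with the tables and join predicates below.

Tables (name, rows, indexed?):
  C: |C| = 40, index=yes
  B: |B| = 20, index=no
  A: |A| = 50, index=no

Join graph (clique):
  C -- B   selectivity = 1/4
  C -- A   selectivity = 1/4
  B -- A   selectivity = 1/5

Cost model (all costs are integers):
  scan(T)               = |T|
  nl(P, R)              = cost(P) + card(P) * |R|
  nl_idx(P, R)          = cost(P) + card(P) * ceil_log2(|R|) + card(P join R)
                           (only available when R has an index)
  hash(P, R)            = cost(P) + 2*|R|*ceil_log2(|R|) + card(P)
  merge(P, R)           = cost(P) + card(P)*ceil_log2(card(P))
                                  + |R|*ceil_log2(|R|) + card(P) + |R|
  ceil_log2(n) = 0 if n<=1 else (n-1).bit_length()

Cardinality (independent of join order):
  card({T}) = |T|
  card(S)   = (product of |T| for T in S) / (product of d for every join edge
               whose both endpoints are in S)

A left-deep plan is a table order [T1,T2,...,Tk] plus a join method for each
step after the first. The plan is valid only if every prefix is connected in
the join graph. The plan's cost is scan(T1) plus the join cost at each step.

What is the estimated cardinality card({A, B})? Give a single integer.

200

Tables in S: A(50), B(20)
Edges inside S: B-A(d=5)
numerator = 50 * 20 = 1000
denominator = 5 = 5
card(S) = 1000 / 5 = 200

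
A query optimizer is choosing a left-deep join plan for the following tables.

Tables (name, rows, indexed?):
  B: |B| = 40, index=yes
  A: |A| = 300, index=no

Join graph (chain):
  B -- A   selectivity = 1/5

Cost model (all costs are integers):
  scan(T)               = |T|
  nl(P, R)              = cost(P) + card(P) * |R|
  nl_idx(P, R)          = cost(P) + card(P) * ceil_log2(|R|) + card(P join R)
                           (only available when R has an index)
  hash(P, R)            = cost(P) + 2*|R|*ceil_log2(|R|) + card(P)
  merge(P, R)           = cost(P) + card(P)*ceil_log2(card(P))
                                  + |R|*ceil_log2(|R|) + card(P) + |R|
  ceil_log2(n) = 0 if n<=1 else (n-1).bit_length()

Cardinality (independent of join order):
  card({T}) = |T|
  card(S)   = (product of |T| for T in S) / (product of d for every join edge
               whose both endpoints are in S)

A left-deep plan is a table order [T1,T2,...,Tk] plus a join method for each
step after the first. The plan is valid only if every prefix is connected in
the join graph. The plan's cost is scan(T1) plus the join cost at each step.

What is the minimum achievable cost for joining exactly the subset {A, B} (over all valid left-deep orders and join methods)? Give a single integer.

Selinger DP over subsets of {A,B}:
  {B}: scan cost=40, card=40
  {A}: scan cost=300, card=300
  {AB}: card=2400; try (B,hash)→1080, (A,merge)→3320, (B,merge)→3580, (B,nl_idx)→4500, (A,hash)→5480, (A,nl)→12040 …(+1); best=1080 via (B,hash)

1080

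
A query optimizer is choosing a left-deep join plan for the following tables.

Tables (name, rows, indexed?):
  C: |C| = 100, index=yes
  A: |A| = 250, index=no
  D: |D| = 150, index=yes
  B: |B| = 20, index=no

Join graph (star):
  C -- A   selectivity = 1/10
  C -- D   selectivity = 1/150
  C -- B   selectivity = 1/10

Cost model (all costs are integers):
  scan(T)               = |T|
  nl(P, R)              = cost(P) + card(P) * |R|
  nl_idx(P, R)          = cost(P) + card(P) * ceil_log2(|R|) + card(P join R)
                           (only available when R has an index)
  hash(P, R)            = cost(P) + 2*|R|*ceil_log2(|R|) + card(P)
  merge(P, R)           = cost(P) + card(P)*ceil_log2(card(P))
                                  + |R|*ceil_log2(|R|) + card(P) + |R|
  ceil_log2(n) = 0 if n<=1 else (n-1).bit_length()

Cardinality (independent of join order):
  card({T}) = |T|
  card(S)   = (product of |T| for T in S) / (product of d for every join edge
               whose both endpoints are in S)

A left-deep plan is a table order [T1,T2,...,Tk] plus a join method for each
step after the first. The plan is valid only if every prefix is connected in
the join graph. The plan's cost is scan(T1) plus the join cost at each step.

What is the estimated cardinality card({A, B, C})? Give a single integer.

5000

Tables in S: A(250), B(20), C(100)
Edges inside S: C-A(d=10), C-B(d=10)
numerator = 250 * 20 * 100 = 500000
denominator = 10 * 10 = 100
card(S) = 500000 / 100 = 5000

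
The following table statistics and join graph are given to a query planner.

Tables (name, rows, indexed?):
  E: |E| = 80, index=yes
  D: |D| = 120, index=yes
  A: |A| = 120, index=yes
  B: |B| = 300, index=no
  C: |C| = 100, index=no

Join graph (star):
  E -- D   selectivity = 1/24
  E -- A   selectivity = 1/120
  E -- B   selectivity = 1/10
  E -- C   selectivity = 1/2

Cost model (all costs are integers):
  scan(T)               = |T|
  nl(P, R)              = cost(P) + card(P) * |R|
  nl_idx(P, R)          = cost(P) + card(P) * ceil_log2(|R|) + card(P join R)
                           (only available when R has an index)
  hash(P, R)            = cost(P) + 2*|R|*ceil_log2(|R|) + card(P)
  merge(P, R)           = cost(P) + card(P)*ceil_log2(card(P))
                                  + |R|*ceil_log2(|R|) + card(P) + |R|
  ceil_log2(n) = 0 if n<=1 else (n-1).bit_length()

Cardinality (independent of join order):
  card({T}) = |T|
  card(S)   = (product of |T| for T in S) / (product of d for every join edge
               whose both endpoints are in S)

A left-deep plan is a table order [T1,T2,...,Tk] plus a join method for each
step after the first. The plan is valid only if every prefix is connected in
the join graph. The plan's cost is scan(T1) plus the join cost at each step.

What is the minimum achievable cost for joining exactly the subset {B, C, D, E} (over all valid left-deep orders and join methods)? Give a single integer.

Selinger DP over subsets of {B,C,D,E}:
  {E}: scan cost=80, card=80
  {D}: scan cost=120, card=120
  {B}: scan cost=300, card=300
  {C}: scan cost=100, card=100
  {DE}: card=400; try (D,nl_idx)→1040, (E,hash)→1360, (E,nl_idx)→1360, (D,merge)→1680, (E,merge)→1720, (D,hash)→1840 …(+2); best=1040 via (D,nl_idx)
  {BE}: card=2400; try (E,hash)→1720, (B,merge)→3720, (E,merge)→3940, (E,nl_idx)→4800, (B,hash)→5560, (B,nl)→24080 …(+1); best=1720 via (E,hash)
  {CE}: card=4000; try (E,hash)→1320, (C,merge)→1520, (E,merge)→1540, (C,hash)→1560, (E,nl_idx)→4800, (C,nl)→8080 …(+1); best=1320 via (E,hash)
  {BDE}: card=12000; try (D,hash)→5800, (B,hash)→6840, (B,merge)→8040, (D,nl_idx)→30520, (D,merge)→33880, (B,nl)→121040 …(+1); best=5800 via (D,hash)
  {CDE}: card=20000; try (C,hash)→2840, (C,merge)→5840, (D,hash)→7000, (C,nl)→41040, (D,nl_idx)→49320, (D,merge)→54280 …(+1); best=2840 via (C,hash)
  {BCE}: card=120000; try (C,hash)→5520, (B,hash)→10720, (C,merge)→33720, (B,merge)→56320, (C,nl)→241720, (B,nl)→1201320; best=5520 via (C,hash)
  {BCDE}: card=600000; try (C,hash)→19200, (B,hash)→28240, (D,hash)→127200, (C,merge)→186600, (B,merge)→325840, (C,nl)→1205800 …(+4); best=19200 via (C,hash)

19200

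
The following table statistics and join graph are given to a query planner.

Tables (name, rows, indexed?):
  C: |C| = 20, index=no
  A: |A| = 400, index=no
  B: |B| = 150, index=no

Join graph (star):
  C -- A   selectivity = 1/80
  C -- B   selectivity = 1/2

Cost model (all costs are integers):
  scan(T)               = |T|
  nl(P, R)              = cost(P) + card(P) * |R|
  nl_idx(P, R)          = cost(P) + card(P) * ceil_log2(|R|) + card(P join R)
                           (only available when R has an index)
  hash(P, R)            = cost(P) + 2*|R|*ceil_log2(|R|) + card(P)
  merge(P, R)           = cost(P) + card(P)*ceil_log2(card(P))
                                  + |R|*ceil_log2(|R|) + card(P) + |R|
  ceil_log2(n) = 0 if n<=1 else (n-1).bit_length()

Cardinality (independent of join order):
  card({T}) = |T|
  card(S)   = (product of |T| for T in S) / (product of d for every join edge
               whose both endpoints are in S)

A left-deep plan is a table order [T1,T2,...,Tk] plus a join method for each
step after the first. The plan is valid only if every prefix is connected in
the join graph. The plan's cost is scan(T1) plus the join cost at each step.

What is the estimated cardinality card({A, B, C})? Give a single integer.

Tables in S: A(400), B(150), C(20)
Edges inside S: C-A(d=80), C-B(d=2)
numerator = 400 * 150 * 20 = 1200000
denominator = 80 * 2 = 160
card(S) = 1200000 / 160 = 7500

7500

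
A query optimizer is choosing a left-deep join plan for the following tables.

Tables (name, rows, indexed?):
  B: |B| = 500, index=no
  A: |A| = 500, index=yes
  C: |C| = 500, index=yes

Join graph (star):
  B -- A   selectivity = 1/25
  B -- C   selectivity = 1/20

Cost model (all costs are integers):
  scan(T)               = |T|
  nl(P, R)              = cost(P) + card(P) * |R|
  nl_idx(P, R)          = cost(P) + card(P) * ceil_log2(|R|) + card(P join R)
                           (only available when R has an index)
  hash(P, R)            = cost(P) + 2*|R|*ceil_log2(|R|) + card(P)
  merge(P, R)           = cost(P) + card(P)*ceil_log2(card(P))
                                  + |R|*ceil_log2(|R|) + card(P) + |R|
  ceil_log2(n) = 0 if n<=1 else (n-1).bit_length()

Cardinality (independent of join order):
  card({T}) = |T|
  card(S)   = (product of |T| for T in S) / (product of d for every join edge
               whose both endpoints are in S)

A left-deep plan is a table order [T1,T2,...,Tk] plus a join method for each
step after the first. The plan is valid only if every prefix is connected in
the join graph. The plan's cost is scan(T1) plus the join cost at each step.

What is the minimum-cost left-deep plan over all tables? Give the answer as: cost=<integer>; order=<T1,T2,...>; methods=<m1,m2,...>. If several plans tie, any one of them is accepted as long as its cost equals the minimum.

cost=29000; order=A,B,C; methods=hash,hash

Selinger DP (subsets sized 1..n):
  {B}: scan cost=500, card=500
  {A}: scan cost=500, card=500
  {C}: scan cost=500, card=500
  {AB}: card=10000; try (B,hash)→10000, (A,hash)→10000, (B,merge)→10500, (A,merge)→10500, (A,nl_idx)→15000, (B,nl)→250500 …(+1); best=10000 via (B,hash)
  {BC}: card=12500; try (C,hash)→10000, (B,hash)→10000, (C,merge)→10500, (B,merge)→10500, (C,nl_idx)→17500, (C,nl)→250500 …(+1); best=10000 via (C,hash)
  {ABC}: card=250000; try (C,hash)→29000, (A,hash)→31500, (C,merge)→165000, (A,merge)→202500, (C,nl_idx)→350000, (A,nl_idx)→372500 …(+2); best=29000 via (C,hash)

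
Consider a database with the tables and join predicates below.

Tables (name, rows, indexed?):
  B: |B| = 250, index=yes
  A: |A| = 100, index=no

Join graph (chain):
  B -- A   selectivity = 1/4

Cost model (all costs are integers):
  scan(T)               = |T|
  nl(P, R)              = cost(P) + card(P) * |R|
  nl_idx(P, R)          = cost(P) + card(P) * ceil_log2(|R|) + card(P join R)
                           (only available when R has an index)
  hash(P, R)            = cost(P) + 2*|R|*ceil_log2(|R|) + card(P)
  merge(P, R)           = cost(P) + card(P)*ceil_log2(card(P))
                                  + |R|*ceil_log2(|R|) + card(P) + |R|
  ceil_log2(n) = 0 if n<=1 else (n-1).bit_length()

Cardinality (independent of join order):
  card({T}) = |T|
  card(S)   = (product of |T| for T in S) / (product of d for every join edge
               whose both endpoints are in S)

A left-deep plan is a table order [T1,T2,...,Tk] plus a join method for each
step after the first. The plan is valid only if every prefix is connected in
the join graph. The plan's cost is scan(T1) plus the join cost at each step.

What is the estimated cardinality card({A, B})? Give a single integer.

Tables in S: A(100), B(250)
Edges inside S: B-A(d=4)
numerator = 100 * 250 = 25000
denominator = 4 = 4
card(S) = 25000 / 4 = 6250

6250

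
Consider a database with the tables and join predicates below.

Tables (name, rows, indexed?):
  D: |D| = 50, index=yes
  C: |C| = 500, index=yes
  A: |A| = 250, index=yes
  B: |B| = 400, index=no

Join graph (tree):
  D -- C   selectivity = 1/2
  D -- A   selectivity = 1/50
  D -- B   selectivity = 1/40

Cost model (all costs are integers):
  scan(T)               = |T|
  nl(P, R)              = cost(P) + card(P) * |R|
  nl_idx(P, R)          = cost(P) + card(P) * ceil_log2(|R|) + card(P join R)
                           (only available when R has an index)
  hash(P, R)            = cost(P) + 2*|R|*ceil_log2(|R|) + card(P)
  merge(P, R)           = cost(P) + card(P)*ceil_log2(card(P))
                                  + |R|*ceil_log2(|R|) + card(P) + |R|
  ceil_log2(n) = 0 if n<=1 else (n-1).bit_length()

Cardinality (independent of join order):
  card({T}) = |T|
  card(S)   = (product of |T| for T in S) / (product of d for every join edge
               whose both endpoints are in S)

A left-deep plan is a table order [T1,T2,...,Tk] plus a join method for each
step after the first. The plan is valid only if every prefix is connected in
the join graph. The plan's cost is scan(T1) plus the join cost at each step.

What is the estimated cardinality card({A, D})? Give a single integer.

250

Tables in S: A(250), D(50)
Edges inside S: D-A(d=50)
numerator = 250 * 50 = 12500
denominator = 50 = 50
card(S) = 12500 / 50 = 250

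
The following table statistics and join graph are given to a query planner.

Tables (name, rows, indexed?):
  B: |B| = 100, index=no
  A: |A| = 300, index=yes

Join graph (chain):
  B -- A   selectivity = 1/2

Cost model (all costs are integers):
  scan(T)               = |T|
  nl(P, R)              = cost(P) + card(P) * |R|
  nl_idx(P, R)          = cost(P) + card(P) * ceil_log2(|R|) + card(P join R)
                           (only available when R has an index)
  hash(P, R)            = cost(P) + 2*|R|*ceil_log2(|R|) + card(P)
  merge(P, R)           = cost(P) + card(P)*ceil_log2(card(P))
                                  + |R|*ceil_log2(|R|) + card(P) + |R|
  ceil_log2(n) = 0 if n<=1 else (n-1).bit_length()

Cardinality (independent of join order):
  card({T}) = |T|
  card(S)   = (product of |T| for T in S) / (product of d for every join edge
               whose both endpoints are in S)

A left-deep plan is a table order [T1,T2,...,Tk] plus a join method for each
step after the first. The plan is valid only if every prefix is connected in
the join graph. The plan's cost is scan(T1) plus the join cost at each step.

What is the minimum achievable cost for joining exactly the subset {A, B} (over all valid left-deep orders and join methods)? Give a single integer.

2000

Selinger DP over subsets of {A,B}:
  {B}: scan cost=100, card=100
  {A}: scan cost=300, card=300
  {AB}: card=15000; try (B,hash)→2000, (A,merge)→3900, (B,merge)→4100, (A,hash)→5600, (A,nl_idx)→16000, (A,nl)→30100 …(+1); best=2000 via (B,hash)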